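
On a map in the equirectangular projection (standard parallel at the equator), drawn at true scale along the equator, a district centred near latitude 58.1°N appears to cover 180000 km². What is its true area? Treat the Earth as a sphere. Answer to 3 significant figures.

95100 km²

For the equirectangular projection with φ₀ = 0 (plate carrée), h = 1 along meridians and k = sec φ along parallels.
Areal scale = h·k = 1 × sec φ; at 58.1°, h = 1.000, k = 1.892, so h·k = 1.892.
True area = apparent / (areal scale) = 180000 / 1.892 ≈ 95100 km².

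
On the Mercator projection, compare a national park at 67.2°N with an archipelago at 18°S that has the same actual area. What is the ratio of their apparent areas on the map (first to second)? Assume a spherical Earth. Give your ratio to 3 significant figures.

6.02

On Mercator, area is exaggerated by sec²φ = 1/cos²φ.
At 67.2°: sec²(67.2°) = 1/0.3875² = 6.659.
At 18°: sec²(18°) = 1/0.9511² = 1.106.
Ratio = 6.659/1.106 = cos²(18°)/cos²(67.2°) ≈ 6.02.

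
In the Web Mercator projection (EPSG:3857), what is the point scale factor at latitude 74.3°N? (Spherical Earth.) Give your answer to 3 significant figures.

For Mercator, h = k = sec φ (a conformal cylindrical projection has a single point scale, 1/cos φ).
k = 1/cos 74.3° = 1/0.2706 = 3.695.

3.70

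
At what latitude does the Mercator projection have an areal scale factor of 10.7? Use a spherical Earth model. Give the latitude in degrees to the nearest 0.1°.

Mercator areal scale is sec²φ.
sec²φ = 10.7  ⇒  cos²φ = 0.09346  ⇒  cos φ = 0.3057.
φ = arccos(0.3057) ≈ 72.2°.

72.2°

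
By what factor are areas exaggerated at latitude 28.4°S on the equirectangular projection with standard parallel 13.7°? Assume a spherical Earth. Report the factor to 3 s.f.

1.10

With standard parallel φ₀ = 13.7°, the equirectangular projection gives x = Rλ cos φ₀, y = Rφ, so h = 1 and k = cos 13.7° / cos φ.
Areal scale = h·k = 1 × cos φ₀ / cos φ; at 28.4°, h = 1.000, k = 1.104, so h·k = 1.104.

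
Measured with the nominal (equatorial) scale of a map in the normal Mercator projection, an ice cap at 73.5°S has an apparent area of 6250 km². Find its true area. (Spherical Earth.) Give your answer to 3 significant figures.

504 km²

For Mercator, h = k = sec φ (a conformal cylindrical projection has a single point scale, 1/cos φ).
Areal scale = k² = sec²φ = 1/cos²(73.5°) = 1/0.2840² = 12.40.
True area = apparent / (areal scale) = 6250 / 12.40 ≈ 504 km².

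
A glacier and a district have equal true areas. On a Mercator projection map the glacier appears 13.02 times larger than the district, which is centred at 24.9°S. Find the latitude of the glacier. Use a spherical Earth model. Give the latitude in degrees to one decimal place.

For equal true areas on Mercator, apparent areas scale as sec²φ, so the ratio is cos²φ₂ / cos²φ₁.
cos²φ₂ / cos²φ₁ = 13.02  ⇒  cos φ₁ = cos 24.9° / √13.02 = 0.9070/3.608 = 0.2514.
φ₁ = arccos(0.2514) ≈ 75.4°.

75.4°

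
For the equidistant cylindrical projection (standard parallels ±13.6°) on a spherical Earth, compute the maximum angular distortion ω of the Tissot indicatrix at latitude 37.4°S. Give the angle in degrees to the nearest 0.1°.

11.5°

With standard parallel φ₀ = 13.6°, the equirectangular projection gives x = Rλ cos φ₀, y = Rφ, so h = 1 and k = cos 13.6° / cos φ.
At 37.4°: h = 1.000, k = 1.223; principal scales a = 1.223, b = 1.000.
sin(ω/2) = (a − b)/(a + b) = 0.2235/2.223 = 0.1005, so ω = 2 arcsin(0.1005) ≈ 11.5°.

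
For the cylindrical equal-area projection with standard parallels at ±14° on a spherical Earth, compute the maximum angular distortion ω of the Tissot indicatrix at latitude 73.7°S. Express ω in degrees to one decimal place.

115.5°

Cylindrical equal-area (φ₀ = 14°): h = cos φ / cos 14° along meridians, k = cos 14° / cos φ along parallels; h·k = 1.
At 73.7°: h = 0.2893, k = 3.457; principal scales a = 3.457, b = 0.2893.
sin(ω/2) = (a − b)/(a + b) = 3.168/3.746 = 0.8456, so ω = 2 arcsin(0.8456) ≈ 115.5°.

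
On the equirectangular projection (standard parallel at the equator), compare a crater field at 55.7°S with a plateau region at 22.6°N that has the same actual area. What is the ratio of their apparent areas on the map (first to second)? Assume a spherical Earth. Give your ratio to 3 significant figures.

1.64

For the equirectangular projection with φ₀ = 0 (plate carrée), h = 1 along meridians and k = sec φ along parallels.
Areal scale at 55.7°: h·k = 1.000 × 1.775 = 1.775.
Areal scale at 22.6°: h·k = 1.000 × 1.083 = 1.083.
Ratio = 1.775/1.083 ≈ 1.64.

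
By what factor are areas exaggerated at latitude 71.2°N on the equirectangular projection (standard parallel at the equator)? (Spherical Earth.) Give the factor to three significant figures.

3.10

Plate carrée maps x = Rλ, y = Rφ. The meridian scale is h = 1 and the parallel scale is k = 1/cos φ = sec φ.
Areal scale = h·k = 1 × sec φ; at 71.2°, h = 1.000, k = 3.103, so h·k = 3.103.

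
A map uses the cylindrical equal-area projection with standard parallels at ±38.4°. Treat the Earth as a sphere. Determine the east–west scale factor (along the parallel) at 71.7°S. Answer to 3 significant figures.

2.50

For cylindrical equal-area with standard parallel φ₀, h = cos φ / cos φ₀ and k = cos φ₀ / cos φ, so h·k = 1.
k = cos 38.4° / cos 71.7° = 0.7837/0.3140 = 2.496.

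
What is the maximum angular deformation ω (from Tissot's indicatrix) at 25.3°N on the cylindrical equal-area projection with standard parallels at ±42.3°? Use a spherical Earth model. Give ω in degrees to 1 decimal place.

Cylindrical equal-area (φ₀ = 42.3°): h = cos φ / cos 42.3° along meridians, k = cos 42.3° / cos φ along parallels; h·k = 1.
At 25.3°: h = 1.222, k = 0.8181; principal scales a = 1.222, b = 0.8181.
sin(ω/2) = (a − b)/(a + b) = 0.4042/2.040 = 0.1981, so ω = 2 arcsin(0.1981) ≈ 22.9°.

22.9°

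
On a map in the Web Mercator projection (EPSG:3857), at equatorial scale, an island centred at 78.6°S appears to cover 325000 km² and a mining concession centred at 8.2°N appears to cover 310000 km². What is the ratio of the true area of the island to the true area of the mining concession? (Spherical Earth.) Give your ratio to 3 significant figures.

On Mercator the areal scale is sec²φ, so true area = apparent × cos²φ.
True area of island: 325000 × cos²(78.6°) = 325000 × 0.03907 = 12700 km².
True area of mining concession: 310000 × cos²(8.2°) = 310000 × 0.9797 = 303700 km².
Ratio = 12700 / 303700 ≈ 0.0418.

0.0418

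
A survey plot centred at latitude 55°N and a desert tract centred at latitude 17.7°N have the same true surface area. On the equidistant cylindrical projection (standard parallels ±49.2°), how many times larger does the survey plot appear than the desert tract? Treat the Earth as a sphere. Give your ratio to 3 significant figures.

The equidistant cylindrical projection with φ₀ = 49.2° has h = 1 (meridians true) and k = cos φ₀ / cos φ along parallels.
Areal scale at 55°: h·k = 1.000 × 1.139 = 1.139.
Areal scale at 17.7°: h·k = 1.000 × 0.6859 = 0.6859.
Ratio = 1.139/0.6859 ≈ 1.66.

1.66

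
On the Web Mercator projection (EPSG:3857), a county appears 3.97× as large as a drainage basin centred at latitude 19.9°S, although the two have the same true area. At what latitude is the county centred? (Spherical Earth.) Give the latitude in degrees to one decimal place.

On Mercator, (apparent₁)/(apparent₂) = sec²φ₁ / sec²φ₂ when true areas are equal.
cos²φ₂ / cos²φ₁ = 3.97  ⇒  cos φ₁ = cos 19.9° / √3.97 = 0.9403/1.992 = 0.4719.
φ₁ = arccos(0.4719) ≈ 61.8°.

61.8°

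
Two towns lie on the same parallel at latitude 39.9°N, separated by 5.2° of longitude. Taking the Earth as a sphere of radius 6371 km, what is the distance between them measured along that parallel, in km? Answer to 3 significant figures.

Arc length along a parallel = R cos φ · Δλ (with Δλ in radians).
= 6371 × cos 39.9° × (5.2° × π/180) = 6371 × 0.7672 × 0.09076 ≈ 444 km.

444 km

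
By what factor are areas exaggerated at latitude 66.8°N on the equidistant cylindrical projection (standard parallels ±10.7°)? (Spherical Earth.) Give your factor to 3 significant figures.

2.49

The equidistant cylindrical projection with φ₀ = 10.7° has h = 1 (meridians true) and k = cos φ₀ / cos φ along parallels.
Areal scale = h·k = 1 × cos φ₀ / cos φ; at 66.8°, h = 1.000, k = 2.494, so h·k = 2.494.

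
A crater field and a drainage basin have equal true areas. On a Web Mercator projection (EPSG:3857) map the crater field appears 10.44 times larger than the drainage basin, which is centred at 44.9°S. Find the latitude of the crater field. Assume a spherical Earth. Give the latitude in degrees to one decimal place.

For equal true areas on Mercator, apparent areas scale as sec²φ, so the ratio is cos²φ₂ / cos²φ₁.
cos²φ₂ / cos²φ₁ = 10.44  ⇒  cos φ₁ = cos 44.9° / √10.44 = 0.7083/3.231 = 0.2192.
φ₁ = arccos(0.2192) ≈ 77.3°.

77.3°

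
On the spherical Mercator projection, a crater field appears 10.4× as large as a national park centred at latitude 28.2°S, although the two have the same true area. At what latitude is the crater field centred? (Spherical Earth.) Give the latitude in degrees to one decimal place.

For equal true areas on Mercator, apparent areas scale as sec²φ, so the ratio is cos²φ₂ / cos²φ₁.
cos²φ₂ / cos²φ₁ = 10.4  ⇒  cos φ₁ = cos 28.2° / √10.4 = 0.8813/3.225 = 0.2733.
φ₁ = arccos(0.2733) ≈ 74.1°.

74.1°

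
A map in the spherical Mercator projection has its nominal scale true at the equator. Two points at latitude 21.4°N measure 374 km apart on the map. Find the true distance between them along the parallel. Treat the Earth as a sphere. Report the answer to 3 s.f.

348 km

The Mercator projection is conformal; its linear scale factor is the same in every direction and equals sec φ = 1/cos φ.
Along the parallel at 21.4°, map distances are exaggerated by k = sec 21.4° = 1.074.
True distance = 374 / 1.074 = 374 × cos 21.4° ≈ 348 km.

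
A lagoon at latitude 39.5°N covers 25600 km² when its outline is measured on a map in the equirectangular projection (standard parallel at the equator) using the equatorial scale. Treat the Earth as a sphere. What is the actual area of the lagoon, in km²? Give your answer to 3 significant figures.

Plate carrée maps x = Rλ, y = Rφ. The meridian scale is h = 1 and the parallel scale is k = 1/cos φ = sec φ.
Areal scale = h·k = 1 × sec φ; at 39.5°, h = 1.000, k = 1.296, so h·k = 1.296.
True area = apparent / (areal scale) = 25600 / 1.296 ≈ 19800 km².

19800 km²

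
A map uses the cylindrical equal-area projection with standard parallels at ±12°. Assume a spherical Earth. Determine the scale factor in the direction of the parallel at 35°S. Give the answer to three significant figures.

For cylindrical equal-area with standard parallel φ₀, h = cos φ / cos φ₀ and k = cos φ₀ / cos φ, so h·k = 1.
k = cos 12° / cos 35° = 0.9781/0.8192 = 1.194.

1.19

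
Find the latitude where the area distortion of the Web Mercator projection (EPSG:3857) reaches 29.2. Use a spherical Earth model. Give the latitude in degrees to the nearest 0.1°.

79.3°

Mercator areal scale is sec²φ.
sec²φ = 29.2  ⇒  cos²φ = 0.03425  ⇒  cos φ = 0.1851.
φ = arccos(0.1851) ≈ 79.3°.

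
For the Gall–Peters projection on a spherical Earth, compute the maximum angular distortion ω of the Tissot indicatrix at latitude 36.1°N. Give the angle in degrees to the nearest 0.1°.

15.2°

The Gall–Peters projection is cylindrical equal-area with φ₀ = 45°. For cylindrical equal-area with standard parallel φ₀, h = cos φ / cos φ₀ and k = cos φ₀ / cos φ, so h·k = 1.
At 36.1°: h = 1.143, k = 0.8751; principal scales a = 1.143, b = 0.8751.
sin(ω/2) = (a − b)/(a + b) = 0.2675/2.018 = 0.1326, so ω = 2 arcsin(0.1326) ≈ 15.2°.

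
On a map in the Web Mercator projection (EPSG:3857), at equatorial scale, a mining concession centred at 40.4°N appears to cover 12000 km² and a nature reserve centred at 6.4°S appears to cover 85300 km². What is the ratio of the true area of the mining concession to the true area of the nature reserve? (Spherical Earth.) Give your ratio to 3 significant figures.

0.0826

Mercator's areal exaggeration is sec²φ; hence true area = (apparent area) · cos²φ.
True area of mining concession: 12000 × cos²(40.4°) = 12000 × 0.5799 = 6959 km².
True area of nature reserve: 85300 × cos²(6.4°) = 85300 × 0.9876 = 84240 km².
Ratio = 6959 / 84240 ≈ 0.0826.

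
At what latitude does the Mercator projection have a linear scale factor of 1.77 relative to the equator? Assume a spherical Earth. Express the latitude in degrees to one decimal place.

55.6°

Mercator scale is k = sec φ = 1/cos φ.
1/cos φ = 1.77  ⇒  cos φ = 0.5650  ⇒  φ = arccos(0.5650) ≈ 55.6°.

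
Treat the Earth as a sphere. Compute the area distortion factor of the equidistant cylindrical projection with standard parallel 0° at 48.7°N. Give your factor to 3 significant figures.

In the plate carrée (x = Rλ, y = Rφ), meridians are true-scale (h = 1) and parallels are stretched by k = sec φ.
Areal scale = h·k = 1 × sec φ; at 48.7°, h = 1.000, k = 1.515, so h·k = 1.515.

1.52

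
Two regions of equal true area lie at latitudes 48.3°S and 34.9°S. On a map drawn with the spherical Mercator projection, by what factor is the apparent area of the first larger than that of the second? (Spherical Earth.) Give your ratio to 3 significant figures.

1.52

On Mercator, area is exaggerated by sec²φ = 1/cos²φ.
At 48.3°: sec²(48.3°) = 1/0.6652² = 2.260.
At 34.9°: sec²(34.9°) = 1/0.8202² = 1.487.
Ratio = 2.260/1.487 = cos²(34.9°)/cos²(48.3°) ≈ 1.52.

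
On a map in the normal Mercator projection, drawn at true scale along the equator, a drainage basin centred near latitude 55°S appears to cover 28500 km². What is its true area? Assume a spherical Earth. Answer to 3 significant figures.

For Mercator, h = k = sec φ (a conformal cylindrical projection has a single point scale, 1/cos φ).
Areal scale = k² = sec²φ = 1/cos²(55°) = 1/0.5736² = 3.040.
True area = apparent / (areal scale) = 28500 / 3.040 ≈ 9380 km².

9380 km²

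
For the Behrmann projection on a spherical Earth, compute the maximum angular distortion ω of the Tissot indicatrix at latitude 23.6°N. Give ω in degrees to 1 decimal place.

The Behrmann projection is cylindrical equal-area with φ₀ = 30°. For cylindrical equal-area with standard parallel φ₀, h = cos φ / cos φ₀ and k = cos φ₀ / cos φ, so h·k = 1.
At 23.6°: h = 1.058, k = 0.9451; principal scales a = 1.058, b = 0.9451.
sin(ω/2) = (a − b)/(a + b) = 0.1131/2.003 = 0.05644, so ω = 2 arcsin(0.05644) ≈ 6.5°.

6.5°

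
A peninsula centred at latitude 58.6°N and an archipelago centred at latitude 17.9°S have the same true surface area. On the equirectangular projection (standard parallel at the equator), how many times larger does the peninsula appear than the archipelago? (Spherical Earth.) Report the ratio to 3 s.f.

1.83

For the equirectangular projection with φ₀ = 0 (plate carrée), h = 1 along meridians and k = sec φ along parallels.
Areal scale at 58.6°: h·k = 1.000 × 1.919 = 1.919.
Areal scale at 17.9°: h·k = 1.000 × 1.051 = 1.051.
Ratio = 1.919/1.051 ≈ 1.83.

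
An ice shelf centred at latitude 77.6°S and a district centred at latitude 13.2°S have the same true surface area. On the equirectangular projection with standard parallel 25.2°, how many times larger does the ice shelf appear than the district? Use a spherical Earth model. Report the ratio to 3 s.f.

4.53

In the equirectangular projection with standard parallel φ₀ = 25.2° (x = Rλ cos φ₀, y = Rφ), meridians are true-scale (h = 1) and the parallel scale is k = cos φ₀ / cos φ.
Areal scale at 77.6°: h·k = 1.000 × 4.214 = 4.214.
Areal scale at 13.2°: h·k = 1.000 × 0.9294 = 0.9294.
Ratio = 4.214/0.9294 ≈ 4.53.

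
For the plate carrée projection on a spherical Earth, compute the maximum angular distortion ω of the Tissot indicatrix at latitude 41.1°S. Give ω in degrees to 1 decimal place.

Plate carrée maps x = Rλ, y = Rφ. The meridian scale is h = 1 and the parallel scale is k = 1/cos φ = sec φ.
At 41.1°: h = 1.000, k = 1.327; principal scales a = 1.327, b = 1.000.
sin(ω/2) = (a − b)/(a + b) = 0.3270/2.327 = 0.1405, so ω = 2 arcsin(0.1405) ≈ 16.2°.

16.2°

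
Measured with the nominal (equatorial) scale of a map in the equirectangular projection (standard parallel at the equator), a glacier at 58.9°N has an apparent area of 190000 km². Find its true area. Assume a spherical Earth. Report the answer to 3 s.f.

For the equirectangular projection with φ₀ = 0 (plate carrée), h = 1 along meridians and k = sec φ along parallels.
Areal scale = h·k = 1 × sec φ; at 58.9°, h = 1.000, k = 1.936, so h·k = 1.936.
True area = apparent / (areal scale) = 190000 / 1.936 ≈ 98100 km².

98100 km²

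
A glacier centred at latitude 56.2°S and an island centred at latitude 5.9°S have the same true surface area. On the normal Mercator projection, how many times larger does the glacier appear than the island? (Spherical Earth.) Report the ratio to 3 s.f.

On Mercator, area is exaggerated by sec²φ = 1/cos²φ.
At 56.2°: sec²(56.2°) = 1/0.5563² = 3.231.
At 5.9°: sec²(5.9°) = 1/0.9947² = 1.011.
Ratio = 3.231/1.011 = cos²(5.9°)/cos²(56.2°) ≈ 3.20.

3.20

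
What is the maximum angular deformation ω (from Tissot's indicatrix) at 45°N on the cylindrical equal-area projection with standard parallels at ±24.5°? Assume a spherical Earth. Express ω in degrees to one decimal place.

28.6°

A cylindrical equal-area projection with standard parallel φ₀ has meridian scale h = cos φ / cos φ₀ and parallel scale k = cos φ₀ / cos φ (so areas are preserved, h·k = 1).
At 45°: h = 0.7771, k = 1.287; principal scales a = 1.287, b = 0.7771.
sin(ω/2) = (a − b)/(a + b) = 0.5098/2.064 = 0.2470, so ω = 2 arcsin(0.2470) ≈ 28.6°.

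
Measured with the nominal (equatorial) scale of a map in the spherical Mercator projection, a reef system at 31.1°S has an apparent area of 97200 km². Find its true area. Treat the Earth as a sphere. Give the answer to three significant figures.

The Mercator projection is conformal; its linear scale factor is the same in every direction and equals sec φ = 1/cos φ.
Areal scale = k² = sec²φ = 1/cos²(31.1°) = 1/0.8563² = 1.364.
True area = apparent / (areal scale) = 97200 / 1.364 ≈ 71300 km².

71300 km²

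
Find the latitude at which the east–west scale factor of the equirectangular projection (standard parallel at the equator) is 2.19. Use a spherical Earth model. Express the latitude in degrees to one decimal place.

62.8°

Plate carrée: h = 1, k = sec φ along parallels.
sec φ = 2.19  ⇒  cos φ = 0.4566  ⇒  φ ≈ 62.8°.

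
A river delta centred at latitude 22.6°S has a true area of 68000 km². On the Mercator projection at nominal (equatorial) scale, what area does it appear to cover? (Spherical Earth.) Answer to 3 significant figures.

Mercator is conformal, so the point scale is isotropic: h = k = sec φ = 1/cos φ.
Areal scale = k² = sec²φ = 1/cos²(22.6°) = 1/0.9232² = 1.173.
Apparent area = 68000 × 1.173 ≈ 79800 km².

79800 km²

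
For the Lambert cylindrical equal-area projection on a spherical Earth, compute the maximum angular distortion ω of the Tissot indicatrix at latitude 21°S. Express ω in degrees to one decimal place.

The Lambert cylindrical equal-area projection is the cylindrical equal-area projection with its standard parallel at the equator (φ₀ = 0). For cylindrical equal-area with standard parallel φ₀, h = cos φ / cos φ₀ and k = cos φ₀ / cos φ, so h·k = 1.
At 21°: h = 0.9336, k = 1.071; principal scales a = 1.071, b = 0.9336.
sin(ω/2) = (a − b)/(a + b) = 0.1376/2.005 = 0.06862, so ω = 2 arcsin(0.06862) ≈ 7.9°.

7.9°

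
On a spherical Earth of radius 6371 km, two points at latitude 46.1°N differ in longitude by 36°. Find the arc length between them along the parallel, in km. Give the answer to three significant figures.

2780 km

Arc length along a parallel = R cos φ · Δλ (with Δλ in radians).
= 6371 × cos 46.1° × (36° × π/180) = 6371 × 0.6934 × 0.6283 ≈ 2780 km.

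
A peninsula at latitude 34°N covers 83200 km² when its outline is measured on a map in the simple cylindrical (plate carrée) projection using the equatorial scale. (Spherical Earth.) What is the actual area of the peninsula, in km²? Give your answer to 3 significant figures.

In the plate carrée (x = Rλ, y = Rφ), meridians are true-scale (h = 1) and parallels are stretched by k = sec φ.
Areal scale = h·k = 1 × sec φ; at 34°, h = 1.000, k = 1.206, so h·k = 1.206.
True area = apparent / (areal scale) = 83200 / 1.206 ≈ 69000 km².

69000 km²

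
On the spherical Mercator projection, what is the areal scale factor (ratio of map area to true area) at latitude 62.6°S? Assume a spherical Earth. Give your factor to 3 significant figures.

The Mercator projection is conformal; its linear scale factor is the same in every direction and equals sec φ = 1/cos φ.
Areal scale = k² = sec²φ = 1/cos²(62.6°) = 1/0.4602² = 4.722.

4.72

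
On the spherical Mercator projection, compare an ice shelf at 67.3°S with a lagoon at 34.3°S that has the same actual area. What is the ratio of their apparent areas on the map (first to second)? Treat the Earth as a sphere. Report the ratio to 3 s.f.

On Mercator, area is exaggerated by sec²φ = 1/cos²φ.
At 67.3°: sec²(67.3°) = 1/0.3859² = 6.715.
At 34.3°: sec²(34.3°) = 1/0.8261² = 1.465.
Ratio = 6.715/1.465 = cos²(34.3°)/cos²(67.3°) ≈ 4.58.

4.58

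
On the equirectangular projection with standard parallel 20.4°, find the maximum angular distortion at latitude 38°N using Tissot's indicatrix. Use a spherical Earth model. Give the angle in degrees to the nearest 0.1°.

The equidistant cylindrical projection with φ₀ = 20.4° has h = 1 (meridians true) and k = cos φ₀ / cos φ along parallels.
At 38°: h = 1.000, k = 1.189; principal scales a = 1.189, b = 1.000.
sin(ω/2) = (a − b)/(a + b) = 0.1894/2.189 = 0.08652, so ω = 2 arcsin(0.08652) ≈ 9.9°.

9.9°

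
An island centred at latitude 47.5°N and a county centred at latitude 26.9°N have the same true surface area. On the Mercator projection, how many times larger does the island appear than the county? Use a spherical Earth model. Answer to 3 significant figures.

Mercator is conformal with k = sec φ, so areal scale = k² = sec²φ.
At 47.5°: sec²(47.5°) = 1/0.6756² = 2.191.
At 26.9°: sec²(26.9°) = 1/0.8918² = 1.257.
Ratio = 2.191/1.257 = cos²(26.9°)/cos²(47.5°) ≈ 1.74.

1.74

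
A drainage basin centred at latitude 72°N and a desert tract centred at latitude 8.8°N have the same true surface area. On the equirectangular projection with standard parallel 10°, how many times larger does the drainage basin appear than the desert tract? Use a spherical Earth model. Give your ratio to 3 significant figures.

The equidistant cylindrical projection with φ₀ = 10° has h = 1 (meridians true) and k = cos φ₀ / cos φ along parallels.
Areal scale at 72°: h·k = 1.000 × 3.187 = 3.187.
Areal scale at 8.8°: h·k = 1.000 × 0.9965 = 0.9965.
Ratio = 3.187/0.9965 ≈ 3.20.

3.20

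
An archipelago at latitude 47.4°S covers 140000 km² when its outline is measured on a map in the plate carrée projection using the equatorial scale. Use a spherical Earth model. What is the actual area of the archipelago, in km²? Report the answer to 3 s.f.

Plate carrée maps x = Rλ, y = Rφ. The meridian scale is h = 1 and the parallel scale is k = 1/cos φ = sec φ.
Areal scale = h·k = 1 × sec φ; at 47.4°, h = 1.000, k = 1.477, so h·k = 1.477.
True area = apparent / (areal scale) = 140000 / 1.477 ≈ 94800 km².

94800 km²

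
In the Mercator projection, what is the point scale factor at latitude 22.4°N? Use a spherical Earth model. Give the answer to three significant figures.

Mercator is conformal, so the point scale is isotropic: h = k = sec φ = 1/cos φ.
k = 1/cos 22.4° = 1/0.9245 = 1.082.

1.08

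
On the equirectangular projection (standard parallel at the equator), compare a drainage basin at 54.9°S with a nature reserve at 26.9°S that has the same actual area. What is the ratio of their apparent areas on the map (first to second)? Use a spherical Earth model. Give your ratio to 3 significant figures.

In the plate carrée (x = Rλ, y = Rφ), meridians are true-scale (h = 1) and parallels are stretched by k = sec φ.
Areal scale at 54.9°: h·k = 1.000 × 1.739 = 1.739.
Areal scale at 26.9°: h·k = 1.000 × 1.121 = 1.121.
Ratio = 1.739/1.121 ≈ 1.55.

1.55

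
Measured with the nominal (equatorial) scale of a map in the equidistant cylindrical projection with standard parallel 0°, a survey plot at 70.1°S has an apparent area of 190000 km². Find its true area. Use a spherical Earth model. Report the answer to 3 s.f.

For the equirectangular projection with φ₀ = 0 (plate carrée), h = 1 along meridians and k = sec φ along parallels.
Areal scale = h·k = 1 × sec φ; at 70.1°, h = 1.000, k = 2.938, so h·k = 2.938.
True area = apparent / (areal scale) = 190000 / 2.938 ≈ 64700 km².

64700 km²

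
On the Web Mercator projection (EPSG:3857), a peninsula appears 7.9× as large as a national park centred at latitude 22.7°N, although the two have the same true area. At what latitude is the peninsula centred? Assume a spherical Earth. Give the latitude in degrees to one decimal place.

70.8°

For equal true areas on Mercator, apparent areas scale as sec²φ, so the ratio is cos²φ₂ / cos²φ₁.
cos²φ₂ / cos²φ₁ = 7.9  ⇒  cos φ₁ = cos 22.7° / √7.9 = 0.9225/2.811 = 0.3282.
φ₁ = arccos(0.3282) ≈ 70.8°.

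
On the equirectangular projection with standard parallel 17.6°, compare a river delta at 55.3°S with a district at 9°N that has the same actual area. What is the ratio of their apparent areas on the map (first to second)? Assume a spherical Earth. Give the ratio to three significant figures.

1.73

The equidistant cylindrical projection with φ₀ = 17.6° has h = 1 (meridians true) and k = cos φ₀ / cos φ along parallels.
Areal scale at 55.3°: h·k = 1.000 × 1.674 = 1.674.
Areal scale at 9°: h·k = 1.000 × 0.9651 = 0.9651.
Ratio = 1.674/0.9651 ≈ 1.73.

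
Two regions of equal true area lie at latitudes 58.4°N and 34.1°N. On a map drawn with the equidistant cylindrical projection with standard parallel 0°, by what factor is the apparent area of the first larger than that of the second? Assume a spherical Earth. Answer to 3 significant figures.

Plate carrée maps x = Rλ, y = Rφ. The meridian scale is h = 1 and the parallel scale is k = 1/cos φ = sec φ.
Areal scale at 58.4°: h·k = 1.000 × 1.908 = 1.908.
Areal scale at 34.1°: h·k = 1.000 × 1.208 = 1.208.
Ratio = 1.908/1.208 ≈ 1.58.

1.58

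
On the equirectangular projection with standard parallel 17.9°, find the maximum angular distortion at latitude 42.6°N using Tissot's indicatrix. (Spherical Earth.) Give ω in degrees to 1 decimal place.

In the equirectangular projection with standard parallel φ₀ = 17.9° (x = Rλ cos φ₀, y = Rφ), meridians are true-scale (h = 1) and the parallel scale is k = cos φ₀ / cos φ.
At 42.6°: h = 1.000, k = 1.293; principal scales a = 1.293, b = 1.000.
sin(ω/2) = (a − b)/(a + b) = 0.2928/2.293 = 0.1277, so ω = 2 arcsin(0.1277) ≈ 14.7°.

14.7°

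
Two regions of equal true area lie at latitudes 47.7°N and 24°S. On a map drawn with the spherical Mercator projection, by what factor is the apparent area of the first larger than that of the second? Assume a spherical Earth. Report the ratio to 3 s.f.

Mercator areal scale is sec²φ.
At 47.7°: sec²(47.7°) = 1/0.6730² = 2.208.
At 24°: sec²(24°) = 1/0.9135² = 1.198.
Ratio = 2.208/1.198 = cos²(24°)/cos²(47.7°) ≈ 1.84.

1.84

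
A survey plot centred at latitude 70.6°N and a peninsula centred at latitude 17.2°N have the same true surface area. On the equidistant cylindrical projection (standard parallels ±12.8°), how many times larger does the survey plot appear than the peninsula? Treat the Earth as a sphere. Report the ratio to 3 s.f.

With standard parallel φ₀ = 12.8°, the equirectangular projection gives x = Rλ cos φ₀, y = Rφ, so h = 1 and k = cos 12.8° / cos φ.
Areal scale at 70.6°: h·k = 1.000 × 2.936 = 2.936.
Areal scale at 17.2°: h·k = 1.000 × 1.021 = 1.021.
Ratio = 2.936/1.021 ≈ 2.88.

2.88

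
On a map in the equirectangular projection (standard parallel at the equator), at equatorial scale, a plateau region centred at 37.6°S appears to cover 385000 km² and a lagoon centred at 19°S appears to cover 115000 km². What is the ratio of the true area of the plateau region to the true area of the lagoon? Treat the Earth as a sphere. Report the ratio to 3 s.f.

Plate carrée has h = 1 and k = sec φ, giving areal scale sec φ; true area = (apparent area) · cos φ.
True area of plateau region: 385000 × cos(37.6°) = 385000 × 0.7923 = 305000 km².
True area of lagoon: 115000 × cos(19°) = 115000 × 0.9455 = 108700 km².
Ratio = 305000 / 108700 ≈ 2.81.

2.81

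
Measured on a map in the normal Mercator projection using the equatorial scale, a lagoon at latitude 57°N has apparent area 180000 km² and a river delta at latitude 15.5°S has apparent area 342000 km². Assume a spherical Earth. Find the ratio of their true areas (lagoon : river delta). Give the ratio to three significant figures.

Mercator's areal exaggeration is sec²φ; hence true area = (apparent area) · cos²φ.
True area of lagoon: 180000 × cos²(57°) = 180000 × 0.2966 = 53390 km².
True area of river delta: 342000 × cos²(15.5°) = 342000 × 0.9286 = 317600 km².
Ratio = 53390 / 317600 ≈ 0.168.

0.168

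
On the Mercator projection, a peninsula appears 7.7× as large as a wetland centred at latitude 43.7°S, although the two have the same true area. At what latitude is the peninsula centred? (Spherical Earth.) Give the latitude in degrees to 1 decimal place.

For equal true areas on Mercator, apparent areas scale as sec²φ, so the ratio is cos²φ₂ / cos²φ₁.
cos²φ₂ / cos²φ₁ = 7.7  ⇒  cos φ₁ = cos 43.7° / √7.7 = 0.7230/2.775 = 0.2605.
φ₁ = arccos(0.2605) ≈ 74.9°.

74.9°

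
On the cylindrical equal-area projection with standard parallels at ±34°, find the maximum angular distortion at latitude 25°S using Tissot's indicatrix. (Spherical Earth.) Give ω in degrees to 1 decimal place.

10.2°

Cylindrical equal-area (φ₀ = 34°): h = cos φ / cos 34° along meridians, k = cos 34° / cos φ along parallels; h·k = 1.
At 25°: h = 1.093, k = 0.9147; principal scales a = 1.093, b = 0.9147.
sin(ω/2) = (a − b)/(a + b) = 0.1785/2.008 = 0.08888, so ω = 2 arcsin(0.08888) ≈ 10.2°.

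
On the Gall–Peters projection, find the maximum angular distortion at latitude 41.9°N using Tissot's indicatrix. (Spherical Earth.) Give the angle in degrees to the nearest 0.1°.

Gall–Peters is a cylindrical equal-area projection with standard parallels at ±45°. A cylindrical equal-area projection with standard parallel φ₀ has meridian scale h = cos φ / cos φ₀ and parallel scale k = cos φ₀ / cos φ (so areas are preserved, h·k = 1).
At 41.9°: h = 1.053, k = 0.9500; principal scales a = 1.053, b = 0.9500.
sin(ω/2) = (a − b)/(a + b) = 0.1026/2.003 = 0.05123, so ω = 2 arcsin(0.05123) ≈ 5.9°.

5.9°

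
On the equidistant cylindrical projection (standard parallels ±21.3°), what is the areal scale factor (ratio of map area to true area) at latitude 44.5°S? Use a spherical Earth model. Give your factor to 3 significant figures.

The equidistant cylindrical projection with φ₀ = 21.3° has h = 1 (meridians true) and k = cos φ₀ / cos φ along parallels.
Areal scale = h·k = 1 × cos φ₀ / cos φ; at 44.5°, h = 1.000, k = 1.306, so h·k = 1.306.

1.31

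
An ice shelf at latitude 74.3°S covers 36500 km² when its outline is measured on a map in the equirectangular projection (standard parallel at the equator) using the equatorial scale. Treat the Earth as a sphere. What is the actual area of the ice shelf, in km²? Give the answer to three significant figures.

Plate carrée maps x = Rλ, y = Rφ. The meridian scale is h = 1 and the parallel scale is k = 1/cos φ = sec φ.
Areal scale = h·k = 1 × sec φ; at 74.3°, h = 1.000, k = 3.695, so h·k = 3.695.
True area = apparent / (areal scale) = 36500 / 3.695 ≈ 9880 km².

9880 km²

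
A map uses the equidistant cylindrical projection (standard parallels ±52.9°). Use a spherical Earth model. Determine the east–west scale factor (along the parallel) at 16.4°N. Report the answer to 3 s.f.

With standard parallel φ₀ = 52.9°, the equirectangular projection gives x = Rλ cos φ₀, y = Rφ, so h = 1 and k = cos 52.9° / cos φ.
k = cos 52.9° / cos 16.4° = 0.6032/0.9593 = 0.6288.

0.629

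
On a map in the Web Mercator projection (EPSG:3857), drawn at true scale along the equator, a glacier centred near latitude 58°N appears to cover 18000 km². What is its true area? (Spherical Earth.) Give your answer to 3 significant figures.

For Mercator, h = k = sec φ (a conformal cylindrical projection has a single point scale, 1/cos φ).
Areal scale = k² = sec²φ = 1/cos²(58°) = 1/0.5299² = 3.561.
True area = apparent / (areal scale) = 18000 / 3.561 ≈ 5050 km².

5050 km²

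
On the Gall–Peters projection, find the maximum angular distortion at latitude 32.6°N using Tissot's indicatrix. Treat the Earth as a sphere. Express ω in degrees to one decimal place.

The Gall–Peters projection is cylindrical equal-area with φ₀ = 45°. For cylindrical equal-area with standard parallel φ₀, h = cos φ / cos φ₀ and k = cos φ₀ / cos φ, so h·k = 1.
At 32.6°: h = 1.191, k = 0.8393; principal scales a = 1.191, b = 0.8393.
sin(ω/2) = (a − b)/(a + b) = 0.3521/2.031 = 0.1734, so ω = 2 arcsin(0.1734) ≈ 20.0°.

20.0°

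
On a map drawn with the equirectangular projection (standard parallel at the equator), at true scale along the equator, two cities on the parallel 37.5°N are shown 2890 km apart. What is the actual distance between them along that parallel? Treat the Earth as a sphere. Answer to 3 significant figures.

Plate carrée maps x = Rλ, y = Rφ. The meridian scale is h = 1 and the parallel scale is k = 1/cos φ = sec φ.
Along the parallel at 37.5°, map distances are exaggerated by k = sec 37.5° = 1.260.
True distance = 2890 / 1.260 = 2890 × cos 37.5° ≈ 2290 km.

2290 km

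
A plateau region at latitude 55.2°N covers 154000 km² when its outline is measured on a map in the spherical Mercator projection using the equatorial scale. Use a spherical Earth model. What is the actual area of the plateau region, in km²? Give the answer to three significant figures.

50200 km²

For Mercator, h = k = sec φ (a conformal cylindrical projection has a single point scale, 1/cos φ).
Areal scale = k² = sec²φ = 1/cos²(55.2°) = 1/0.5707² = 3.070.
True area = apparent / (areal scale) = 154000 / 3.070 ≈ 50200 km².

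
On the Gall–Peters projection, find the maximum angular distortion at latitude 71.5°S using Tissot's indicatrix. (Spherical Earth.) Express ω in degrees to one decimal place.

The Gall–Peters projection is cylindrical equal-area with φ₀ = 45°. Cylindrical equal-area (φ₀ = 45°): h = cos φ / cos 45° along meridians, k = cos 45° / cos φ along parallels; h·k = 1.
At 71.5°: h = 0.4487, k = 2.228; principal scales a = 2.228, b = 0.4487.
sin(ω/2) = (a − b)/(a + b) = 1.780/2.677 = 0.6648, so ω = 2 arcsin(0.6648) ≈ 83.3°.

83.3°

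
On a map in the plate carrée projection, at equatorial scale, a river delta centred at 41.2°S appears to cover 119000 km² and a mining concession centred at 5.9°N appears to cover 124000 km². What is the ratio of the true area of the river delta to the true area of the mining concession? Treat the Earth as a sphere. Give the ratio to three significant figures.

Plate carrée has h = 1 and k = sec φ, giving areal scale sec φ; true area = (apparent area) · cos φ.
True area of river delta: 119000 × cos(41.2°) = 119000 × 0.7524 = 89540 km².
True area of mining concession: 124000 × cos(5.9°) = 124000 × 0.9947 = 123300 km².
Ratio = 89540 / 123300 ≈ 0.726.

0.726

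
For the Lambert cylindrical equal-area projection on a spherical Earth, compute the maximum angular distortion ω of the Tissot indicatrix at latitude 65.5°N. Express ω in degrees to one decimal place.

The Lambert cylindrical equal-area projection is the cylindrical equal-area projection with its standard parallel at the equator (φ₀ = 0). For cylindrical equal-area with standard parallel φ₀, h = cos φ / cos φ₀ and k = cos φ₀ / cos φ, so h·k = 1.
At 65.5°: h = 0.4147, k = 2.411; principal scales a = 2.411, b = 0.4147.
sin(ω/2) = (a − b)/(a + b) = 1.997/2.826 = 0.7065, so ω = 2 arcsin(0.7065) ≈ 89.9°.

89.9°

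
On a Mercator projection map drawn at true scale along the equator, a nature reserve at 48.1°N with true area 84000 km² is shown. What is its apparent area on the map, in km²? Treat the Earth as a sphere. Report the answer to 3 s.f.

188000 km²

The Mercator projection is conformal; its linear scale factor is the same in every direction and equals sec φ = 1/cos φ.
Areal scale = k² = sec²φ = 1/cos²(48.1°) = 1/0.6678² = 2.242.
Apparent area = 84000 × 2.242 ≈ 188000 km².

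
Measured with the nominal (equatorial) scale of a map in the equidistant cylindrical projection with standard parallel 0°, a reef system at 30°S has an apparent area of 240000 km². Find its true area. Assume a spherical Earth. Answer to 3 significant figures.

Plate carrée maps x = Rλ, y = Rφ. The meridian scale is h = 1 and the parallel scale is k = 1/cos φ = sec φ.
Areal scale = h·k = 1 × sec φ; at 30°, h = 1.000, k = 1.155, so h·k = 1.155.
True area = apparent / (areal scale) = 240000 / 1.155 ≈ 208000 km².

208000 km²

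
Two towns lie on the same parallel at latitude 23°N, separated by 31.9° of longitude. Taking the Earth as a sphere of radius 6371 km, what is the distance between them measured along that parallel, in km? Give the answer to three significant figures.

3270 km

Arc length along a parallel = R cos φ · Δλ (with Δλ in radians).
= 6371 × cos 23° × (31.9° × π/180) = 6371 × 0.9205 × 0.5568 ≈ 3270 km.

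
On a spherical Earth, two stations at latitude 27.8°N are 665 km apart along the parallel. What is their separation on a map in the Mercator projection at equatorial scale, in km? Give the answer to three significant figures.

752 km

For Mercator, h = k = sec φ (a conformal cylindrical projection has a single point scale, 1/cos φ).
Along the parallel, k = sec 27.8° = 1/0.8846 = 1.130.
Map distance = 665 × 1.130 ≈ 752 km.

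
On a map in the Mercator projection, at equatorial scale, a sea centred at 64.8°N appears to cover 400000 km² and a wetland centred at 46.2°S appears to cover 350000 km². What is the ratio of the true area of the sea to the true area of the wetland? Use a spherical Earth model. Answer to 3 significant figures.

0.432

Since Mercator area scale is 1/cos²φ, the true area equals the apparent area multiplied by cos²φ.
True area of sea: 400000 × cos²(64.8°) = 400000 × 0.1813 = 72520 km².
True area of wetland: 350000 × cos²(46.2°) = 350000 × 0.4791 = 167700 km².
Ratio = 72520 / 167700 ≈ 0.432.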